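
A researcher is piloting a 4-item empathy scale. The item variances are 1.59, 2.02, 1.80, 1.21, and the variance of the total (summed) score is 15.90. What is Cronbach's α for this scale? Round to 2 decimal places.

Σσᵢ² = 1.59 + 2.02 + 1.80 + 1.21 = 6.62
α = (k/(k−1))·(1 − Σσᵢ²/σ²_total) = (4/3)·(1 − 6.62/15.90) = 0.78

α = 0.78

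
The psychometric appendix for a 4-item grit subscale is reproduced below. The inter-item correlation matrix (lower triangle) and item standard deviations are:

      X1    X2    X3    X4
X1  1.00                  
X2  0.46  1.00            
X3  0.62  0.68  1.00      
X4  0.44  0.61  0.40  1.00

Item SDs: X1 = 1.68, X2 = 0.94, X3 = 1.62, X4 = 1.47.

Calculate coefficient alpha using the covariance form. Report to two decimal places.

Σσ²ᵢ = 1.68² + 0.94² + 1.62² + 1.47² = 8.4913
Covariances σ_ij = r_ij · s_i · s_j:
  σ(X1,X2) = 0.46 × 1.68 × 0.94 = 0.7264
  σ(X1,X3) = 0.62 × 1.68 × 1.62 = 1.6874
  σ(X1,X4) = 0.44 × 1.68 × 1.47 = 1.0866
  σ(X2,X3) = 0.68 × 0.94 × 1.62 = 1.0355
  σ(X2,X4) = 0.61 × 0.94 × 1.47 = 0.8429
  σ(X3,X4) = 0.40 × 1.62 × 1.47 = 0.9526
σ²_T = Σσ²ᵢ + 2·Σσ_ij = 8.4913 + 2 × 6.3314 = 21.1541
α = (4/3)·(1 − 8.4913/21.1541) = 0.80

coefficient alpha = 0.80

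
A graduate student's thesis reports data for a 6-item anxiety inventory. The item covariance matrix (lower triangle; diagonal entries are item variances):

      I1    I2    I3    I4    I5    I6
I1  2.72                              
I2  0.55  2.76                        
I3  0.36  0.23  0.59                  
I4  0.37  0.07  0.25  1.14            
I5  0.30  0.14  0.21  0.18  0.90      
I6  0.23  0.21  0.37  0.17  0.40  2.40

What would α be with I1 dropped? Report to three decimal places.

α = 0.455

Remaining items: I2, I3, I4, I5, I6 (k = 5).
sum of item variances = 2.76 + 0.59 + 1.14 + 0.90 + 2.40 = 7.79
σ²_total = 7.79 + 2 × 2.23 = 12.25
α (item deleted) = (5/4)·(1 − 7.79/12.25) = 0.455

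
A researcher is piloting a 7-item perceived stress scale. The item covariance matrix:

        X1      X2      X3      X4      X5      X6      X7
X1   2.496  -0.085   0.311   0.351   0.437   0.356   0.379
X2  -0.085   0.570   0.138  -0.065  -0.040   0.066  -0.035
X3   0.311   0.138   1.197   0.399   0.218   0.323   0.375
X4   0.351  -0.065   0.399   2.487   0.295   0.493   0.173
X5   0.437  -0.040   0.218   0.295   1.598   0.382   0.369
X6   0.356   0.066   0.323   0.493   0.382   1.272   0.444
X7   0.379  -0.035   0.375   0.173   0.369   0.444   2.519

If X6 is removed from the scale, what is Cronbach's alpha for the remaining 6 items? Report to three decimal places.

α = 0.447

Remaining items: X1, X2, X3, X4, X5, X7 (k = 6).
Σσ²ᵢ = 2.496 + 0.570 + 1.197 + 2.487 + 1.598 + 2.519 = 10.867
σ²_T = 10.867 + 2 × 3.220 = 17.307
α (item deleted) = (6/5)·(1 − 10.867/17.307) = 0.447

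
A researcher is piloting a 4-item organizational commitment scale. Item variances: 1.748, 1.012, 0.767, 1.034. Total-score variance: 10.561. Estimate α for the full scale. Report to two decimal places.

α = 0.76

sum of item variances = 1.748 + 1.012 + 0.767 + 1.034 = 4.561
α = (k/(k−1))·(1 − sum of item variances/Var(T)) = (4/3)·(1 − 4.561/10.561) = 0.76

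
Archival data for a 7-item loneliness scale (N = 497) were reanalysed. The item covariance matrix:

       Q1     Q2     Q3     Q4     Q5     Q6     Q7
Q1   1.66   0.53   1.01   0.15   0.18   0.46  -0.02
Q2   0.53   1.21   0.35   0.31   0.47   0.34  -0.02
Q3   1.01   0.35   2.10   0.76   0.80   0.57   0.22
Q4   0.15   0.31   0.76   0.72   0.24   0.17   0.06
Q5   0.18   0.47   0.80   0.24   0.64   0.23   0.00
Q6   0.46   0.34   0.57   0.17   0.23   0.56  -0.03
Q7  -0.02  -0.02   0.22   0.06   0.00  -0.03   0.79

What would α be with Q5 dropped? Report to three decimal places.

Remaining items: Q1, Q2, Q3, Q4, Q6, Q7 (k = 6).
Σσᵢ² = 1.66 + 1.21 + 2.10 + 0.72 + 0.56 + 0.79 = 7.04
total variance = 7.04 + 2 × 4.86 = 16.76
α (item deleted) = (6/5)·(1 − 7.04/16.76) = 0.696

α = 0.696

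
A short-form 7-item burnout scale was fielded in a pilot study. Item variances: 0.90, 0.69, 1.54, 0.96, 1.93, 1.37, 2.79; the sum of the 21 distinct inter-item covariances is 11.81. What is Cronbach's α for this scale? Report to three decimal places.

Σσ²ᵢ = 0.90 + 0.69 + 1.54 + 0.96 + 1.93 + 1.37 + 2.79 = 10.18
Sum of distinct covariances = 11.81
Var(T) = Σσ²ᵢ + 2·Σcov = 10.18 + 2 × 11.81 = 33.80
α = (7/6)·(1 − 10.18/33.80) = 0.815

α = 0.815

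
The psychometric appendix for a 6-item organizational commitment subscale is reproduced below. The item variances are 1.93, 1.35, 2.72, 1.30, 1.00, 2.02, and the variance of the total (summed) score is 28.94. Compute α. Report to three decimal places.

α = 0.772

ΣVar(i) = 1.93 + 1.35 + 2.72 + 1.30 + 1.00 + 2.02 = 10.32
α = (k/(k−1))·(1 − ΣVar(i)/σ²_total) = (6/5)·(1 − 10.32/28.94) = 0.772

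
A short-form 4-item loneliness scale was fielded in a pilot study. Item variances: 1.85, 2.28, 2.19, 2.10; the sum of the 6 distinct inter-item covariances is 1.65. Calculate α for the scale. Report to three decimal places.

sum of item variances = 1.85 + 2.28 + 2.19 + 2.10 = 8.42
Sum of distinct covariances = 1.65
σ²_total = sum of item variances + 2·Σcov = 8.42 + 2 × 1.65 = 11.72
α = (4/3)·(1 − 8.42/11.72) = 0.375

α = 0.375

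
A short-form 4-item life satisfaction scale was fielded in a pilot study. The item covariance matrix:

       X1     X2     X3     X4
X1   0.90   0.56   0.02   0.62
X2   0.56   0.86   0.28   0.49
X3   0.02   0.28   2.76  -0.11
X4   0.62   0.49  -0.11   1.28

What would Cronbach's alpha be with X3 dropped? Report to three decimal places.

Remaining items: X1, X2, X4 (k = 3).
sum of item variances = 0.90 + 0.86 + 1.28 = 3.04
σ²_total = 3.04 + 2 × 1.67 = 6.38
α (item deleted) = (3/2)·(1 − 3.04/6.38) = 0.785

Cronbach's alpha = 0.785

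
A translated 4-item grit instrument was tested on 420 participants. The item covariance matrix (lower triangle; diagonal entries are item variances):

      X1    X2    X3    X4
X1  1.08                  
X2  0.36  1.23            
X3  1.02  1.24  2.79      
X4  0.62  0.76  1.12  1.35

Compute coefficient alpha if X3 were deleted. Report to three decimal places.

α = 0.731

Remaining items: X1, X2, X4 (k = 3).
Σσᵢ² = 1.08 + 1.23 + 1.35 = 3.66
σ²_T = 3.66 + 2 × 1.74 = 7.14
α (item deleted) = (3/2)·(1 − 3.66/7.14) = 0.731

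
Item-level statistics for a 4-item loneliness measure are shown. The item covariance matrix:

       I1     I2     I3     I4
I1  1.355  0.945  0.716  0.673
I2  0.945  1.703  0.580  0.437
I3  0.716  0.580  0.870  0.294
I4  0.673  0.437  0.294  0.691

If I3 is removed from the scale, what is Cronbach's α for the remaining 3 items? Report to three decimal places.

Remaining items: I1, I2, I4 (k = 3).
Σσ²ᵢ = 1.355 + 1.703 + 0.691 = 3.749
Var(T) = 3.749 + 2 × 2.055 = 7.859
α (item deleted) = (3/2)·(1 − 3.749/7.859) = 0.784

α = 0.784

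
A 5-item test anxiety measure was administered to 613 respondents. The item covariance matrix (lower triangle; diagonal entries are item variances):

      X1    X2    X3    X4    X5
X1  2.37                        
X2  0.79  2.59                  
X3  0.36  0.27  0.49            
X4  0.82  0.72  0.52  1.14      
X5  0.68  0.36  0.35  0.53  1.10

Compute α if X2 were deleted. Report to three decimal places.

Remaining items: X1, X3, X4, X5 (k = 4).
sum of item variances = 2.37 + 0.49 + 1.14 + 1.10 = 5.10
total variance = 5.10 + 2 × 3.26 = 11.62
α (item deleted) = (4/3)·(1 − 5.10/11.62) = 0.748

α = 0.748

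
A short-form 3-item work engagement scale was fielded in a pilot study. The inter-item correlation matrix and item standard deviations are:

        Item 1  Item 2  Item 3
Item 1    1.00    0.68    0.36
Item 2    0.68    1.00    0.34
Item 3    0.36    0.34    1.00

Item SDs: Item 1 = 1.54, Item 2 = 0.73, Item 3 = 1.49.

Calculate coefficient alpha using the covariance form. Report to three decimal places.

Σσ²ᵢ = 1.54² + 0.73² + 1.49² = 5.1246
Covariances σ_ij = r_ij · s_i · s_j:
  σ(Item 1,Item 2) = 0.68 × 1.54 × 0.73 = 0.7645
  σ(Item 1,Item 3) = 0.36 × 1.54 × 1.49 = 0.8261
  σ(Item 2,Item 3) = 0.34 × 0.73 × 1.49 = 0.3698
σ²_T = Σσ²ᵢ + 2·Σσ_ij = 5.1246 + 2 × 1.9604 = 9.0454
α = (3/2)·(1 − 5.1246/9.0454) = 0.650

α = 0.650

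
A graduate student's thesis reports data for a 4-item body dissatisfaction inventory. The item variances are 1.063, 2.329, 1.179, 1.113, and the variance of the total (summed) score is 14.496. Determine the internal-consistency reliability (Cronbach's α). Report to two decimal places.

Cronbach's α = 0.81

sum of item variances = 1.063 + 2.329 + 1.179 + 1.113 = 5.684
α = (k/(k−1))·(1 − sum of item variances/Var(T)) = (4/3)·(1 − 5.684/14.496) = 0.81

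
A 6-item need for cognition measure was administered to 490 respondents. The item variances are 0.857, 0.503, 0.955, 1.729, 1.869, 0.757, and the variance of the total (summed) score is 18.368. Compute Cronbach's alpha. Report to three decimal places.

α = 0.764

Σσ²ᵢ = 0.857 + 0.503 + 0.955 + 1.729 + 1.869 + 0.757 = 6.670
α = (k/(k−1))·(1 − Σσ²ᵢ/σ²_T) = (6/5)·(1 − 6.670/18.368) = 0.764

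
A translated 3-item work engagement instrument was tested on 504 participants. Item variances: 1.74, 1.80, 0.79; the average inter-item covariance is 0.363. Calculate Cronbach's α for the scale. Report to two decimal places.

α = 0.50

sum of item variances = 1.74 + 1.80 + 0.79 = 4.33
Sum of the 3 distinct covariances = 3 × 0.363 = 1.089
σ²_total = sum of item variances + 2·Σcov = 4.33 + 2 × 1.089 = 6.508
α = (3/2)·(1 − 4.33/6.508) = 0.50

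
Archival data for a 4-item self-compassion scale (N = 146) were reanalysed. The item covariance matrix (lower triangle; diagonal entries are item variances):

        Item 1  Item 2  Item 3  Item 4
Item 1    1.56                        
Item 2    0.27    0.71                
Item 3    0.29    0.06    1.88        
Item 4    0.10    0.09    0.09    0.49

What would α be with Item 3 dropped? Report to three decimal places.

Remaining items: Item 1, Item 2, Item 4 (k = 3).
Σσᵢ² = 1.56 + 0.71 + 0.49 = 2.76
Var(T) = 2.76 + 2 × 0.46 = 3.68
α (item deleted) = (3/2)·(1 − 2.76/3.68) = 0.375

α = 0.375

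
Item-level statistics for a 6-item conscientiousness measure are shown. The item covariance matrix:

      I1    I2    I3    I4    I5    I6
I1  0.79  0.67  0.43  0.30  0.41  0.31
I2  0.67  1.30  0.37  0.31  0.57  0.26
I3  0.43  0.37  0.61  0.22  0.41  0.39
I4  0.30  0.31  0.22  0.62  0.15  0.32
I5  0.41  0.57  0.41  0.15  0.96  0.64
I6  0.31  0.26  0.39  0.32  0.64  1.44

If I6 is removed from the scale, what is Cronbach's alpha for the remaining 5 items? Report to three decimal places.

Remaining items: I1, I2, I3, I4, I5 (k = 5).
Σσᵢ² = 0.79 + 1.30 + 0.61 + 0.62 + 0.96 = 4.28
Var(T) = 4.28 + 2 × 3.84 = 11.96
α (item deleted) = (5/4)·(1 − 4.28/11.96) = 0.803

Cronbach's alpha = 0.803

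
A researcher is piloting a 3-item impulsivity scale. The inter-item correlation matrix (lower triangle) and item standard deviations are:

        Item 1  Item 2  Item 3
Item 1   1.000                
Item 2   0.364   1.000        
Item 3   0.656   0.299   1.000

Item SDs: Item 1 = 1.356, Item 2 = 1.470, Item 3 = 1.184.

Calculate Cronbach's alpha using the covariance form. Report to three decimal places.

Cronbach's alpha = 0.690

Σσ²ᵢ = 1.356² + 1.470² + 1.184² = 5.4015
Covariances σ_ij = r_ij · s_i · s_j:
  σ(Item 1,Item 2) = 0.364 × 1.356 × 1.470 = 0.7256
  σ(Item 1,Item 3) = 0.656 × 1.356 × 1.184 = 1.0532
  σ(Item 2,Item 3) = 0.299 × 1.470 × 1.184 = 0.5204
σ²_T = Σσ²ᵢ + 2·Σσ_ij = 5.4015 + 2 × 2.2992 = 9.9999
α = (3/2)·(1 − 5.4015/9.9999) = 0.690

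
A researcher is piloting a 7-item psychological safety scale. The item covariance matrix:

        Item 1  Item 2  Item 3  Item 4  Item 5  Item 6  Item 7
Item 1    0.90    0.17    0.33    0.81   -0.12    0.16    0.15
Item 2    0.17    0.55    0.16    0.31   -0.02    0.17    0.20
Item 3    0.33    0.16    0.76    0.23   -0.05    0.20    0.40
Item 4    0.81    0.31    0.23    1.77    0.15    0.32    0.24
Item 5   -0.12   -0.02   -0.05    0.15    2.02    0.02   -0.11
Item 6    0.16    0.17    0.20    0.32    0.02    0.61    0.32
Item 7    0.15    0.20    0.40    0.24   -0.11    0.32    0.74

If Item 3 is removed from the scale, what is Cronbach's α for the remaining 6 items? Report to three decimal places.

α = 0.548

Remaining items: Item 1, Item 2, Item 4, Item 5, Item 6, Item 7 (k = 6).
sum of item variances = 0.90 + 0.55 + 1.77 + 2.02 + 0.61 + 0.74 = 6.59
Var(T) = 6.59 + 2 × 2.77 = 12.13
α (item deleted) = (6/5)·(1 − 6.59/12.13) = 0.548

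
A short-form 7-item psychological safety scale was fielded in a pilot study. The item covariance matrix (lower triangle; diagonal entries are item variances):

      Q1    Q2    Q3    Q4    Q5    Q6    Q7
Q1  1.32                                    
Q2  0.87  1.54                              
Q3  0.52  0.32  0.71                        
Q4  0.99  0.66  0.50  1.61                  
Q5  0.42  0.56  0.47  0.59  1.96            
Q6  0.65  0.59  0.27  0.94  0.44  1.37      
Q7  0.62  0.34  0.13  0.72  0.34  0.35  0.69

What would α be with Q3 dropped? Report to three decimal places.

α = 0.818

Remaining items: Q1, Q2, Q4, Q5, Q6, Q7 (k = 6).
Σσᵢ² = 1.32 + 1.54 + 1.61 + 1.96 + 1.37 + 0.69 = 8.49
σ²_T = 8.49 + 2 × 9.08 = 26.65
α (item deleted) = (6/5)·(1 − 8.49/26.65) = 0.818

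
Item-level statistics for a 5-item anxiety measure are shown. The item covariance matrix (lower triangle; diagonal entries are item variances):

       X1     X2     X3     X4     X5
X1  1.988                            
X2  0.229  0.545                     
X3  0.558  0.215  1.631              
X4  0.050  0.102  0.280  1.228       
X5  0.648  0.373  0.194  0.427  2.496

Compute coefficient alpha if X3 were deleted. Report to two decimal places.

Remaining items: X1, X2, X4, X5 (k = 4).
sum of item variances = 1.988 + 0.545 + 1.228 + 2.496 = 6.257
total variance = 6.257 + 2 × 1.829 = 9.915
α (item deleted) = (4/3)·(1 − 6.257/9.915) = 0.49

α = 0.49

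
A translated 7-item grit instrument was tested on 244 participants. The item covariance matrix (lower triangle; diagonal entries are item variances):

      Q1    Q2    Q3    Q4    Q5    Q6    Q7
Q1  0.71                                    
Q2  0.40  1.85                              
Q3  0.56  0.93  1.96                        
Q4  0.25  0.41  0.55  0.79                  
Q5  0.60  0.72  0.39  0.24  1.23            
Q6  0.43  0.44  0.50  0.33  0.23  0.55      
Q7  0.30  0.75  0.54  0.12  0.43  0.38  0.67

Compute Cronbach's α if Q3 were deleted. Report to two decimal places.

α = 0.81

Remaining items: Q1, Q2, Q4, Q5, Q6, Q7 (k = 6).
ΣVar(i) = 0.71 + 1.85 + 0.79 + 1.23 + 0.55 + 0.67 = 5.80
σ²_total = 5.80 + 2 × 6.03 = 17.86
α (item deleted) = (6/5)·(1 − 5.80/17.86) = 0.81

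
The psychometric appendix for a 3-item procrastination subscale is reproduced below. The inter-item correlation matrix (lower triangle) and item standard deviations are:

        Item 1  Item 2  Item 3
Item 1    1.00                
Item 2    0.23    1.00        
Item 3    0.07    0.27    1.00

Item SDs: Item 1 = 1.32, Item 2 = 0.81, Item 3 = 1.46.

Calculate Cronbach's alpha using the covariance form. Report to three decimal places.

Σσ²ᵢ = 1.32² + 0.81² + 1.46² = 4.5301
Covariances σ_ij = r_ij · s_i · s_j:
  σ(Item 1,Item 2) = 0.23 × 1.32 × 0.81 = 0.2459
  σ(Item 1,Item 3) = 0.07 × 1.32 × 1.46 = 0.1349
  σ(Item 2,Item 3) = 0.27 × 0.81 × 1.46 = 0.3193
σ²_T = Σσ²ᵢ + 2·Σσ_ij = 4.5301 + 2 × 0.7001 = 5.9303
α = (3/2)·(1 − 4.5301/5.9303) = 0.354

α = 0.354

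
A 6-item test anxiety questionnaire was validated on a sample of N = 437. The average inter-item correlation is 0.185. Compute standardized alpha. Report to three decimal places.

Standardized α = k·r̄ / (1 + (k−1)·r̄) = 6 × 0.185 / (1 + 5 × 0.185)
  = 1.1100 / 1.9250 = 0.577

standardized alpha = 0.577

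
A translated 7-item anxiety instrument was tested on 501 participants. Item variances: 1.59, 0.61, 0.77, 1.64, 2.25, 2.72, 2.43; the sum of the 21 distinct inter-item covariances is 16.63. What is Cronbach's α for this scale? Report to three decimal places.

Σσ²ᵢ = 1.59 + 0.61 + 0.77 + 1.64 + 2.25 + 2.72 + 2.43 = 12.01
Sum of distinct covariances = 16.63
Var(T) = Σσ²ᵢ + 2·Σcov = 12.01 + 2 × 16.63 = 45.27
α = (7/6)·(1 − 12.01/45.27) = 0.857

α = 0.857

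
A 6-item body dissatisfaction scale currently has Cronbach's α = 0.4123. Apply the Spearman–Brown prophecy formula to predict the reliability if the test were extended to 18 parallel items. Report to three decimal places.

predicted reliability = 0.678

Length factor m = 18/6 = 3.0000
α' = m·α / (1 + (m−1)·α)
   = 18/6 × 0.4123 / (1 + (18/6 − 1) × 0.4123)
   = 1.2369 / 1.8246 = 0.678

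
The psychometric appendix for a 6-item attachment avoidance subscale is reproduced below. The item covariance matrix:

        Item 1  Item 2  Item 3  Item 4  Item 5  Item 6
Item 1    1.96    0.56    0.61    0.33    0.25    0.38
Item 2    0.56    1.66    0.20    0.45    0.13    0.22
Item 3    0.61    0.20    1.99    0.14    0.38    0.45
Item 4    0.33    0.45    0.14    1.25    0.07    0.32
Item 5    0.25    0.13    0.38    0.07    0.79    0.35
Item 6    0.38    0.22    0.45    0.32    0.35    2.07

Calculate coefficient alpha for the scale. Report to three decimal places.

sum of item variances = 1.96 + 1.66 + 1.99 + 1.25 + 0.79 + 2.07 = 9.72
Σ_{i<j} σ_ij = 4.84
Var(T) = 9.72 + 2 × 4.84 = 19.40
α = (k/(k−1))·(1 − sum of item variances/Var(T)) = (6/5)·(1 − 9.72/19.40) = 0.599

coefficient alpha = 0.599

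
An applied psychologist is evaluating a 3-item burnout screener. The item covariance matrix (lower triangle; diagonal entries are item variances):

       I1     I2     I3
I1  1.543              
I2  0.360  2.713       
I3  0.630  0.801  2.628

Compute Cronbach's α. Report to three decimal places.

Σσᵢ² = 1.543 + 2.713 + 2.628 = 6.884
Sum of the distinct covariances = 1.791
σ²_T = 6.884 + 2 × 1.791 = 10.466
α = (k/(k−1))·(1 − Σσᵢ²/σ²_T) = (3/2)·(1 − 6.884/10.466) = 0.513

α = 0.513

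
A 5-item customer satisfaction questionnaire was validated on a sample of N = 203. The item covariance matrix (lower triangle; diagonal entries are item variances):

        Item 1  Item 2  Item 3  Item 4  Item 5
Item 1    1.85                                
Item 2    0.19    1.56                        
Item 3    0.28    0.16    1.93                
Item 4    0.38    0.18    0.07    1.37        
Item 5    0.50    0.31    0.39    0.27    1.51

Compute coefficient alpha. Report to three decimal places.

sum of item variances = 1.85 + 1.56 + 1.93 + 1.37 + 1.51 = 8.22
Σ_{i<j} σ_ij = 2.73
σ²_T = 8.22 + 2 × 2.73 = 13.68
α = (k/(k−1))·(1 − sum of item variances/σ²_T) = (5/4)·(1 − 8.22/13.68) = 0.499

α = 0.499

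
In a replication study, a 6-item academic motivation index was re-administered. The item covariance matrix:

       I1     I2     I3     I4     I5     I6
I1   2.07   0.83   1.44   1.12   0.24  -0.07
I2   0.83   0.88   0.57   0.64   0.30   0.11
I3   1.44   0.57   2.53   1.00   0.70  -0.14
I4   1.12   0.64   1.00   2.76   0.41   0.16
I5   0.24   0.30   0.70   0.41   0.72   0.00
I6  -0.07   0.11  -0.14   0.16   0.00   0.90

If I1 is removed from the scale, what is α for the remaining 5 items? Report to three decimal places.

Remaining items: I2, I3, I4, I5, I6 (k = 5).
Σσ²ᵢ = 0.88 + 2.53 + 2.76 + 0.72 + 0.90 = 7.79
total variance = 7.79 + 2 × 3.75 = 15.29
α (item deleted) = (5/4)·(1 − 7.79/15.29) = 0.613

α = 0.613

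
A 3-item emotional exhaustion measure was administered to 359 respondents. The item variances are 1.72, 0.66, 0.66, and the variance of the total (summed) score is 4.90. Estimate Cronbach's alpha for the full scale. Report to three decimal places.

Cronbach's alpha = 0.569

Σσ²ᵢ = 1.72 + 0.66 + 0.66 = 3.04
α = (k/(k−1))·(1 − Σσ²ᵢ/Var(T)) = (3/2)·(1 − 3.04/4.90) = 0.569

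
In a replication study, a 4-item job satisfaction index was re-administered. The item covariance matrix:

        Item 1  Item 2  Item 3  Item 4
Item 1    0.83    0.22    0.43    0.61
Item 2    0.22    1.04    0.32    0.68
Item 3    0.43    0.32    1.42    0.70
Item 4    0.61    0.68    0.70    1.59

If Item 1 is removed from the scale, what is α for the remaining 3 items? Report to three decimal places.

Remaining items: Item 2, Item 3, Item 4 (k = 3).
sum of item variances = 1.04 + 1.42 + 1.59 = 4.05
σ²_T = 4.05 + 2 × 1.70 = 7.45
α (item deleted) = (3/2)·(1 − 4.05/7.45) = 0.685

α = 0.685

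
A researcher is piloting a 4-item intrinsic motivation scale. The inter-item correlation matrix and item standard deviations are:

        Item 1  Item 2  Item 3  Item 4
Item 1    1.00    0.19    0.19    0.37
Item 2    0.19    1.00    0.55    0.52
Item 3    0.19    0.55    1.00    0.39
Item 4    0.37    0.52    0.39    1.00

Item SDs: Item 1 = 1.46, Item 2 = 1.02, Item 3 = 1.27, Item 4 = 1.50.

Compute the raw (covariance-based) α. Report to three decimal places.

Σσ²ᵢ = 1.46² + 1.02² + 1.27² + 1.50² = 7.0349
Covariances σ_ij = r_ij · s_i · s_j:
  σ(Item 1,Item 2) = 0.19 × 1.46 × 1.02 = 0.2829
  σ(Item 1,Item 3) = 0.19 × 1.46 × 1.27 = 0.3523
  σ(Item 1,Item 4) = 0.37 × 1.46 × 1.50 = 0.8103
  σ(Item 2,Item 3) = 0.55 × 1.02 × 1.27 = 0.7125
  σ(Item 2,Item 4) = 0.52 × 1.02 × 1.50 = 0.7956
  σ(Item 3,Item 4) = 0.39 × 1.27 × 1.50 = 0.7429
σ²_T = Σσ²ᵢ + 2·Σσ_ij = 7.0349 + 2 × 3.6965 = 14.4279
α = (4/3)·(1 − 7.0349/14.4279) = 0.683

α = 0.683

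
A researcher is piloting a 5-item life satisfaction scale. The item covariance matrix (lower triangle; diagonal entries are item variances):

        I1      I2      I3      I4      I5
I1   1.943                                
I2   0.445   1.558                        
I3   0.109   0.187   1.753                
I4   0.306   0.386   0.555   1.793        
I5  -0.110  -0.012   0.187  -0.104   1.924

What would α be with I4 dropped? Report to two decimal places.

α = 0.24

Remaining items: I1, I2, I3, I5 (k = 4).
sum of item variances = 1.943 + 1.558 + 1.753 + 1.924 = 7.178
Var(T) = 7.178 + 2 × 0.806 = 8.790
α (item deleted) = (4/3)·(1 − 7.178/8.790) = 0.24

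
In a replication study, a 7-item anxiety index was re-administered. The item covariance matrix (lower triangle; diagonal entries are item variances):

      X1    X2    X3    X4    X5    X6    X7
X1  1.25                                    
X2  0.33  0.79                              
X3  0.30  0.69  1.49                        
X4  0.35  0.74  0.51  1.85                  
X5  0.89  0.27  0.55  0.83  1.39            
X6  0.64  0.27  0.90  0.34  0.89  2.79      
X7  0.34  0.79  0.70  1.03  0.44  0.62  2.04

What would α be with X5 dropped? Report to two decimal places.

Remaining items: X1, X2, X3, X4, X6, X7 (k = 6).
sum of item variances = 1.25 + 0.79 + 1.49 + 1.85 + 2.79 + 2.04 = 10.21
σ²_total = 10.21 + 2 × 8.55 = 27.31
α (item deleted) = (6/5)·(1 − 10.21/27.31) = 0.75

α = 0.75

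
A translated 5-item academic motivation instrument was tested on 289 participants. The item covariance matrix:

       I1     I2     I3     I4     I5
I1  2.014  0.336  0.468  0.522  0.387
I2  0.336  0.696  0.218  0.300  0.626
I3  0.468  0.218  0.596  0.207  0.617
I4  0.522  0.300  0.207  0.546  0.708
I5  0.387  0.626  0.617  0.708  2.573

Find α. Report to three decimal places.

α = 0.722

Σσ²ᵢ = 2.014 + 0.696 + 0.596 + 0.546 + 2.573 = 6.425
Sum of off-diagonal covariances = 4.389
total variance = 6.425 + 2 × 4.389 = 15.203
α = (k/(k−1))·(1 − Σσ²ᵢ/total variance) = (5/4)·(1 − 6.425/15.203) = 0.722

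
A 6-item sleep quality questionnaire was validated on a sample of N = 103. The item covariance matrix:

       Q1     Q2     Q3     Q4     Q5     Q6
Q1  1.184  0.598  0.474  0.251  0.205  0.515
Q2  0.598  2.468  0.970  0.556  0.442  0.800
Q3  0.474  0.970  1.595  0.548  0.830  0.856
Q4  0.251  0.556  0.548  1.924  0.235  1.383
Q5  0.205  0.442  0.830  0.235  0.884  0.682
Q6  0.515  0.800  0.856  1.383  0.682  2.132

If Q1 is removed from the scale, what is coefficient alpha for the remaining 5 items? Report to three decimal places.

α = 0.773

Remaining items: Q2, Q3, Q4, Q5, Q6 (k = 5).
ΣVar(i) = 2.468 + 1.595 + 1.924 + 0.884 + 2.132 = 9.003
total variance = 9.003 + 2 × 7.302 = 23.607
α (item deleted) = (5/4)·(1 − 9.003/23.607) = 0.773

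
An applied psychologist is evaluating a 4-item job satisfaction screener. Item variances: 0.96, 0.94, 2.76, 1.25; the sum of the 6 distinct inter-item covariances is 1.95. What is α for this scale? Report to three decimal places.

ΣVar(i) = 0.96 + 0.94 + 2.76 + 1.25 = 5.91
Sum of distinct covariances = 1.95
total variance = ΣVar(i) + 2·Σcov = 5.91 + 2 × 1.95 = 9.81
α = (4/3)·(1 − 5.91/9.81) = 0.530

α = 0.530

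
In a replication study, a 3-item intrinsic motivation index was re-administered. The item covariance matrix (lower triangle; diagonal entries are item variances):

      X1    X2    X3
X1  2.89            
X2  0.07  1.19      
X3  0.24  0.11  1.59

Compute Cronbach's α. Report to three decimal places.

Σσ²ᵢ = 2.89 + 1.19 + 1.59 = 5.67
Sum of off-diagonal covariances = 0.42
total variance = 5.67 + 2 × 0.42 = 6.51
α = (k/(k−1))·(1 − Σσ²ᵢ/total variance) = (3/2)·(1 − 5.67/6.51) = 0.194

Cronbach's α = 0.194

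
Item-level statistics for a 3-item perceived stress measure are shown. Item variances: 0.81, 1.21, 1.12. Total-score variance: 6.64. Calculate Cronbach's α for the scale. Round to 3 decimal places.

α = 0.791

Σσ²ᵢ = 0.81 + 1.21 + 1.12 = 3.14
α = (k/(k−1))·(1 − Σσ²ᵢ/σ²_T) = (3/2)·(1 − 3.14/6.64) = 0.791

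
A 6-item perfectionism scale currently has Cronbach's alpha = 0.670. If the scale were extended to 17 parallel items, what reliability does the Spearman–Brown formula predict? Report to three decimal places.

Length factor m = 17/6 = 2.8333
α' = m·α / (1 + (m−1)·α)
   = 17/6 × 0.670 / (1 + (17/6 − 1) × 0.670)
   = 1.8983 / 2.2283 = 0.852

predicted reliability = 0.852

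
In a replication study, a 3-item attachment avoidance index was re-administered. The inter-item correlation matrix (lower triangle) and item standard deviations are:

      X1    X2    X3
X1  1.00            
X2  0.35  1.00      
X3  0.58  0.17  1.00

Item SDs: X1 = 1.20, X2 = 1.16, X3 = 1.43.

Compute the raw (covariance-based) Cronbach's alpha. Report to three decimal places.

α = 0.633

Σσ²ᵢ = 1.20² + 1.16² + 1.43² = 4.8305
Covariances σ_ij = r_ij · s_i · s_j:
  σ(X1,X2) = 0.35 × 1.20 × 1.16 = 0.4872
  σ(X1,X3) = 0.58 × 1.20 × 1.43 = 0.9953
  σ(X2,X3) = 0.17 × 1.16 × 1.43 = 0.2820
σ²_T = Σσ²ᵢ + 2·Σσ_ij = 4.8305 + 2 × 1.7645 = 8.3595
α = (3/2)·(1 − 4.8305/8.3595) = 0.633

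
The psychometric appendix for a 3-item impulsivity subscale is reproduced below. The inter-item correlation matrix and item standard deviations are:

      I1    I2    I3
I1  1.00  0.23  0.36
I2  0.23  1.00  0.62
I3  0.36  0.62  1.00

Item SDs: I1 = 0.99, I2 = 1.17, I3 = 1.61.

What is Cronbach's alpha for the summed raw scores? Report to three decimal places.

Σσ²ᵢ = 0.99² + 1.17² + 1.61² = 4.9411
Covariances σ_ij = r_ij · s_i · s_j:
  σ(I1,I2) = 0.23 × 0.99 × 1.17 = 0.2664
  σ(I1,I3) = 0.36 × 0.99 × 1.61 = 0.5738
  σ(I2,I3) = 0.62 × 1.17 × 1.61 = 1.1679
σ²_T = Σσ²ᵢ + 2·Σσ_ij = 4.9411 + 2 × 2.0081 = 8.9573
α = (3/2)·(1 − 4.9411/8.9573) = 0.673

Cronbach's alpha = 0.673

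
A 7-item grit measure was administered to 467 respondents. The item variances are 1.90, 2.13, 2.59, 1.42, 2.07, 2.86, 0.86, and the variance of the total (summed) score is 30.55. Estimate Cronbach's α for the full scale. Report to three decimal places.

Σσ²ᵢ = 1.90 + 2.13 + 2.59 + 1.42 + 2.07 + 2.86 + 0.86 = 13.83
α = (k/(k−1))·(1 − Σσ²ᵢ/total variance) = (7/6)·(1 − 13.83/30.55) = 0.639

Cronbach's α = 0.639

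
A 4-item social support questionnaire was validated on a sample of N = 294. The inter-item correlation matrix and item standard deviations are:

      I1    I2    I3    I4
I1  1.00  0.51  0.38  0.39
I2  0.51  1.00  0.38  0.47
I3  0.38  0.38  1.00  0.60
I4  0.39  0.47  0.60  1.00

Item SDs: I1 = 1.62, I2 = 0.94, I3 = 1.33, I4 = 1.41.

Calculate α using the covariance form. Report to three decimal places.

Σσ²ᵢ = 1.62² + 0.94² + 1.33² + 1.41² = 7.2650
Covariances σ_ij = r_ij · s_i · s_j:
  σ(I1,I2) = 0.51 × 1.62 × 0.94 = 0.7766
  σ(I1,I3) = 0.38 × 1.62 × 1.33 = 0.8187
  σ(I1,I4) = 0.39 × 1.62 × 1.41 = 0.8908
  σ(I2,I3) = 0.38 × 0.94 × 1.33 = 0.4751
  σ(I2,I4) = 0.47 × 0.94 × 1.41 = 0.6229
  σ(I3,I4) = 0.60 × 1.33 × 1.41 = 1.1252
σ²_T = Σσ²ᵢ + 2·Σσ_ij = 7.2650 + 2 × 4.7093 = 16.6836
α = (4/3)·(1 − 7.2650/16.6836) = 0.753

α = 0.753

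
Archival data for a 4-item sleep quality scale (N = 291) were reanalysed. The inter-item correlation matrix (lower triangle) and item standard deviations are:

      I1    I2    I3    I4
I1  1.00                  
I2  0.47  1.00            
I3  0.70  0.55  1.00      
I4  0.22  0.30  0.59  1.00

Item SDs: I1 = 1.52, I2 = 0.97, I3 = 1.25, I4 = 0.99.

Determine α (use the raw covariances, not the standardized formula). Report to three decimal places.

Σσ²ᵢ = 1.52² + 0.97² + 1.25² + 0.99² = 5.7939
Covariances σ_ij = r_ij · s_i · s_j:
  σ(I1,I2) = 0.47 × 1.52 × 0.97 = 0.6930
  σ(I1,I3) = 0.70 × 1.52 × 1.25 = 1.3300
  σ(I1,I4) = 0.22 × 1.52 × 0.99 = 0.3311
  σ(I2,I3) = 0.55 × 0.97 × 1.25 = 0.6669
  σ(I2,I4) = 0.30 × 0.97 × 0.99 = 0.2881
  σ(I3,I4) = 0.59 × 1.25 × 0.99 = 0.7301
σ²_T = Σσ²ᵢ + 2·Σσ_ij = 5.7939 + 2 × 4.0392 = 13.8723
α = (4/3)·(1 − 5.7939/13.8723) = 0.776

α = 0.776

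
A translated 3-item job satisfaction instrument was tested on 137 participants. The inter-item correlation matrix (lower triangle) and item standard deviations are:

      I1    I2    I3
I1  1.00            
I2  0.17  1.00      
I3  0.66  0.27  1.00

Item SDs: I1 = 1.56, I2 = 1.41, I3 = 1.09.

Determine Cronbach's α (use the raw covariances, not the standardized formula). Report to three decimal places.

Σσ²ᵢ = 1.56² + 1.41² + 1.09² = 5.6098
Covariances σ_ij = r_ij · s_i · s_j:
  σ(I1,I2) = 0.17 × 1.56 × 1.41 = 0.3739
  σ(I1,I3) = 0.66 × 1.56 × 1.09 = 1.1223
  σ(I2,I3) = 0.27 × 1.41 × 1.09 = 0.4150
σ²_T = Σσ²ᵢ + 2·Σσ_ij = 5.6098 + 2 × 1.9112 = 9.4322
α = (3/2)·(1 − 5.6098/9.4322) = 0.608

Cronbach's α = 0.608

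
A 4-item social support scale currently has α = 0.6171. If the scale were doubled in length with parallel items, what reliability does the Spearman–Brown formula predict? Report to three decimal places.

predicted reliability = 0.763

Length factor m = 2
α' = m·α / (1 + (m−1)·α)
   = 2 × 0.6171 / (1 + (2 − 1) × 0.6171)
   = 1.2342 / 1.6171 = 0.763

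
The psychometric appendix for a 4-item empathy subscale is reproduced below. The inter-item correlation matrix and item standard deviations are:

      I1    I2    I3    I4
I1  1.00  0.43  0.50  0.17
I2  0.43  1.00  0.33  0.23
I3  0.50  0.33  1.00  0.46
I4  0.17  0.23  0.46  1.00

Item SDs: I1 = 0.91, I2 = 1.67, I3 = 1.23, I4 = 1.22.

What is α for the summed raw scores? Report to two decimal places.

Σσ²ᵢ = 0.91² + 1.67² + 1.23² + 1.22² = 6.6183
Covariances σ_ij = r_ij · s_i · s_j:
  σ(I1,I2) = 0.43 × 0.91 × 1.67 = 0.6535
  σ(I1,I3) = 0.50 × 0.91 × 1.23 = 0.5596
  σ(I1,I4) = 0.17 × 0.91 × 1.22 = 0.1887
  σ(I2,I3) = 0.33 × 1.67 × 1.23 = 0.6779
  σ(I2,I4) = 0.23 × 1.67 × 1.22 = 0.4686
  σ(I3,I4) = 0.46 × 1.23 × 1.22 = 0.6903
σ²_T = Σσ²ᵢ + 2·Σσ_ij = 6.6183 + 2 × 3.2386 = 13.0955
α = (4/3)·(1 − 6.6183/13.0955) = 0.66

α = 0.66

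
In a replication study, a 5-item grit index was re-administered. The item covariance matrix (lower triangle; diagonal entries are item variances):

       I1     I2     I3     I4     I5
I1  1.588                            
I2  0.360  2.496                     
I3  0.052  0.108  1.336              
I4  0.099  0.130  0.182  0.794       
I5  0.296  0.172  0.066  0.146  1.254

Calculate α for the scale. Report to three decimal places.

α = 0.377

ΣVar(i) = 1.588 + 2.496 + 1.336 + 0.794 + 1.254 = 7.468
Sum of the distinct covariances = 1.611
σ²_T = 7.468 + 2 × 1.611 = 10.690
α = (k/(k−1))·(1 − ΣVar(i)/σ²_T) = (5/4)·(1 − 7.468/10.690) = 0.377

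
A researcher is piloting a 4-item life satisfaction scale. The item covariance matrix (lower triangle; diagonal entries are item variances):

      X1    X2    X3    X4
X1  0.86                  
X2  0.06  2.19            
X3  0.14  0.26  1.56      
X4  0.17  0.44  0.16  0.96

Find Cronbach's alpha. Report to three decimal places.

ΣVar(i) = 0.86 + 2.19 + 1.56 + 0.96 = 5.57
Sum of off-diagonal covariances = 1.23
total variance = 5.57 + 2 × 1.23 = 8.03
α = (k/(k−1))·(1 − ΣVar(i)/total variance) = (4/3)·(1 − 5.57/8.03) = 0.408

Cronbach's alpha = 0.408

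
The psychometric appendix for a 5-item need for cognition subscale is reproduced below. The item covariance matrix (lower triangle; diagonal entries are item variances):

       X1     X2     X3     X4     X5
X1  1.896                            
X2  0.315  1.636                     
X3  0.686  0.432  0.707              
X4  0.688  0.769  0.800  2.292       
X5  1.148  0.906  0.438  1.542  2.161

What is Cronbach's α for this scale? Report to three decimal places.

α = 0.800

Σσ²ᵢ = 1.896 + 1.636 + 0.707 + 2.292 + 2.161 = 8.692
Σ_{i<j} σ_ij = 7.724
Var(T) = 8.692 + 2 × 7.724 = 24.140
α = (k/(k−1))·(1 − Σσ²ᵢ/Var(T)) = (5/4)·(1 − 8.692/24.140) = 0.800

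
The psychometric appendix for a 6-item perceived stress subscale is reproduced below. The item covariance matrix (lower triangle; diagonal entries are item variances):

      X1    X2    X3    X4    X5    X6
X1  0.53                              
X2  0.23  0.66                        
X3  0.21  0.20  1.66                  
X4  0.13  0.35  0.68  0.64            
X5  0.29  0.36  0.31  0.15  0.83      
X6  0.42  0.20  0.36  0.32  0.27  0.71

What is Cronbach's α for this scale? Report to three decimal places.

sum of item variances = 0.53 + 0.66 + 1.66 + 0.64 + 0.83 + 0.71 = 5.03
Σ_{i<j} σ_ij = 4.48
total variance = 5.03 + 2 × 4.48 = 13.99
α = (k/(k−1))·(1 − sum of item variances/total variance) = (6/5)·(1 − 5.03/13.99) = 0.769

α = 0.769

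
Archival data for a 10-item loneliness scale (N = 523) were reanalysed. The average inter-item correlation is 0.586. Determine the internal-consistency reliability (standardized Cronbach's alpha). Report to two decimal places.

Standardized α = k·r̄ / (1 + (k−1)·r̄) = 10 × 0.586 / (1 + 9 × 0.586)
  = 5.8600 / 6.2740 = 0.93

α = 0.93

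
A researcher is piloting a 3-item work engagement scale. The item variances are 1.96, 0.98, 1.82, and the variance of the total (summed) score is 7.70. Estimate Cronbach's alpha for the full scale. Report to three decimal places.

α = 0.573

ΣVar(i) = 1.96 + 0.98 + 1.82 = 4.76
α = (k/(k−1))·(1 − ΣVar(i)/σ²_total) = (3/2)·(1 − 4.76/7.70) = 0.573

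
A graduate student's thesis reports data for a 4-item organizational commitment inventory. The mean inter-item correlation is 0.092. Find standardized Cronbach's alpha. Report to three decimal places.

standardized Cronbach's alpha = 0.288

Standardized α = k·r̄ / (1 + (k−1)·r̄) = 4 × 0.092 / (1 + 3 × 0.092)
  = 0.3680 / 1.2760 = 0.288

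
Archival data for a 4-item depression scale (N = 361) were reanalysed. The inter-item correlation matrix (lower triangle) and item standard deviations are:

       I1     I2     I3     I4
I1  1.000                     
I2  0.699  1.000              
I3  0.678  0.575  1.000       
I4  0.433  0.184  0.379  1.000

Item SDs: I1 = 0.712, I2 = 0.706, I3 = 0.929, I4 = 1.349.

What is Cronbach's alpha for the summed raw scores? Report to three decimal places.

Cronbach's alpha = 0.732

Σσ²ᵢ = 0.712² + 0.706² + 0.929² + 1.349² = 3.6882
Covariances σ_ij = r_ij · s_i · s_j:
  σ(I1,I2) = 0.699 × 0.712 × 0.706 = 0.3514
  σ(I1,I3) = 0.678 × 0.712 × 0.929 = 0.4485
  σ(I1,I4) = 0.433 × 0.712 × 1.349 = 0.4159
  σ(I2,I3) = 0.575 × 0.706 × 0.929 = 0.3771
  σ(I2,I4) = 0.184 × 0.706 × 1.349 = 0.1752
  σ(I3,I4) = 0.379 × 0.929 × 1.349 = 0.4750
σ²_T = Σσ²ᵢ + 2·Σσ_ij = 3.6882 + 2 × 2.2431 = 8.1744
α = (4/3)·(1 − 3.6882/8.1744) = 0.732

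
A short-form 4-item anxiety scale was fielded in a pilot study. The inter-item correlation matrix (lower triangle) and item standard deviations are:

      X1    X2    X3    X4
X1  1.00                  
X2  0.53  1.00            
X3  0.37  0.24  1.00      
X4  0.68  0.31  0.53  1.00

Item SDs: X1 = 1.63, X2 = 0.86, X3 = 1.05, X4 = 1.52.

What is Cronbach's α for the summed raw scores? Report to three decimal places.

Cronbach's α = 0.761

Σσ²ᵢ = 1.63² + 0.86² + 1.05² + 1.52² = 6.8094
Covariances σ_ij = r_ij · s_i · s_j:
  σ(X1,X2) = 0.53 × 1.63 × 0.86 = 0.7430
  σ(X1,X3) = 0.37 × 1.63 × 1.05 = 0.6333
  σ(X1,X4) = 0.68 × 1.63 × 1.52 = 1.6848
  σ(X2,X3) = 0.24 × 0.86 × 1.05 = 0.2167
  σ(X2,X4) = 0.31 × 0.86 × 1.52 = 0.4052
  σ(X3,X4) = 0.53 × 1.05 × 1.52 = 0.8459
σ²_T = Σσ²ᵢ + 2·Σσ_ij = 6.8094 + 2 × 4.5289 = 15.8672
α = (4/3)·(1 − 6.8094/15.8672) = 0.761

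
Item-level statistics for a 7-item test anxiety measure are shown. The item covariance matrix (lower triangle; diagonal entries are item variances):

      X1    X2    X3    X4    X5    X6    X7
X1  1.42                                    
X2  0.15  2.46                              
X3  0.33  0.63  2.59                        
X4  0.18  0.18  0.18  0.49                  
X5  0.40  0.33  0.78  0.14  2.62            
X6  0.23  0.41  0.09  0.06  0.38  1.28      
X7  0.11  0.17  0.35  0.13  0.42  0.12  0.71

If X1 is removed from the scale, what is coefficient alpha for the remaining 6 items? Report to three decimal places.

α = 0.555

Remaining items: X2, X3, X4, X5, X6, X7 (k = 6).
Σσᵢ² = 2.46 + 2.59 + 0.49 + 2.62 + 1.28 + 0.71 = 10.15
σ²_total = 10.15 + 2 × 4.37 = 18.89
α (item deleted) = (6/5)·(1 − 10.15/18.89) = 0.555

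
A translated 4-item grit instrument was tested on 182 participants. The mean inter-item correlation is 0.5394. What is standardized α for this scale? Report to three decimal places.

α = 0.824

Standardized α = k·r̄ / (1 + (k−1)·r̄) = 4 × 0.5394 / (1 + 3 × 0.5394)
  = 2.1576 / 2.6182 = 0.824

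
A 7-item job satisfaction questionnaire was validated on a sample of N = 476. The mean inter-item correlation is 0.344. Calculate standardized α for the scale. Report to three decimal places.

α = 0.786

Standardized α = k·r̄ / (1 + (k−1)·r̄) = 7 × 0.344 / (1 + 6 × 0.344)
  = 2.4080 / 3.0640 = 0.786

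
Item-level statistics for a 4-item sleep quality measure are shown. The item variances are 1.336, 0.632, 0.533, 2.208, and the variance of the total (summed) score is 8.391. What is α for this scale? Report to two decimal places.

α = 0.59

ΣVar(i) = 1.336 + 0.632 + 0.533 + 2.208 = 4.709
α = (k/(k−1))·(1 − ΣVar(i)/Var(T)) = (4/3)·(1 − 4.709/8.391) = 0.59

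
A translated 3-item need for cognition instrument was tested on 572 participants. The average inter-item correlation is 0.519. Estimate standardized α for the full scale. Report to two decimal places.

standardized α = 0.76

Standardized α = k·r̄ / (1 + (k−1)·r̄) = 3 × 0.519 / (1 + 2 × 0.519)
  = 1.5570 / 2.0380 = 0.76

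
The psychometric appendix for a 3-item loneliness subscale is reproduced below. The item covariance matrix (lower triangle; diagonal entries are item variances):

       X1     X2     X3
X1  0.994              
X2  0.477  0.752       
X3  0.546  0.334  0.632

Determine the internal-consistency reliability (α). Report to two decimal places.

Σσ²ᵢ = 0.994 + 0.752 + 0.632 = 2.378
Sum of the distinct covariances = 1.357
σ²_T = 2.378 + 2 × 1.357 = 5.092
α = (k/(k−1))·(1 − Σσ²ᵢ/σ²_T) = (3/2)·(1 − 2.378/5.092) = 0.80

α = 0.80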